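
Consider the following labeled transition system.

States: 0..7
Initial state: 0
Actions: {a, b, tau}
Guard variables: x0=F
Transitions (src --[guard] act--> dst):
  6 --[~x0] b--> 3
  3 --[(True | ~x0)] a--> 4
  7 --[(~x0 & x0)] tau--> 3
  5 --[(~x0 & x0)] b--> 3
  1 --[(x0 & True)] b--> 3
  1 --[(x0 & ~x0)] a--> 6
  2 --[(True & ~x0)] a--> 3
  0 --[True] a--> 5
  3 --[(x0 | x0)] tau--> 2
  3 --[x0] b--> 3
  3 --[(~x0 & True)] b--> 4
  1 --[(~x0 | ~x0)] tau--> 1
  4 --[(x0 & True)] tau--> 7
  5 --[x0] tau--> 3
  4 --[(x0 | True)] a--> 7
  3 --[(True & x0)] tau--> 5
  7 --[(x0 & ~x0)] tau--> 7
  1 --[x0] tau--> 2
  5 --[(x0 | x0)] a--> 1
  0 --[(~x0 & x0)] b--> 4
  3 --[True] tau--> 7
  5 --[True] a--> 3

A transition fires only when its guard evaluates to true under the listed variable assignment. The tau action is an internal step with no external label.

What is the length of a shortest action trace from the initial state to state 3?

Layered search for 3:
  Layer 0: {0}
  Layer 1: {5}
  Layer 2: {3}
3 enters at depth 2; path a·a

Answer: 2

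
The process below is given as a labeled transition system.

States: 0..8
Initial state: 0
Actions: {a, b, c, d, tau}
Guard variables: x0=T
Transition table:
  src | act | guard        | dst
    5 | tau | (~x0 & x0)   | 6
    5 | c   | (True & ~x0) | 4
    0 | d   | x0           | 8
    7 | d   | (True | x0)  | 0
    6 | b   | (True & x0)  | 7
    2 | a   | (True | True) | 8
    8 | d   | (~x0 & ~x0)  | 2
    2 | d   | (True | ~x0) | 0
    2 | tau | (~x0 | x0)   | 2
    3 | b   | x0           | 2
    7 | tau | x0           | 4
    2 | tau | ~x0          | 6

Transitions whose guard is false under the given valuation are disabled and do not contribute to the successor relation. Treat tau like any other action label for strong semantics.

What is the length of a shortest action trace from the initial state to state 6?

Answer: UNREACHABLE

Working:
Layered search for 6:
  depth 0: {0}
  depth 1: {8}
6 never appears.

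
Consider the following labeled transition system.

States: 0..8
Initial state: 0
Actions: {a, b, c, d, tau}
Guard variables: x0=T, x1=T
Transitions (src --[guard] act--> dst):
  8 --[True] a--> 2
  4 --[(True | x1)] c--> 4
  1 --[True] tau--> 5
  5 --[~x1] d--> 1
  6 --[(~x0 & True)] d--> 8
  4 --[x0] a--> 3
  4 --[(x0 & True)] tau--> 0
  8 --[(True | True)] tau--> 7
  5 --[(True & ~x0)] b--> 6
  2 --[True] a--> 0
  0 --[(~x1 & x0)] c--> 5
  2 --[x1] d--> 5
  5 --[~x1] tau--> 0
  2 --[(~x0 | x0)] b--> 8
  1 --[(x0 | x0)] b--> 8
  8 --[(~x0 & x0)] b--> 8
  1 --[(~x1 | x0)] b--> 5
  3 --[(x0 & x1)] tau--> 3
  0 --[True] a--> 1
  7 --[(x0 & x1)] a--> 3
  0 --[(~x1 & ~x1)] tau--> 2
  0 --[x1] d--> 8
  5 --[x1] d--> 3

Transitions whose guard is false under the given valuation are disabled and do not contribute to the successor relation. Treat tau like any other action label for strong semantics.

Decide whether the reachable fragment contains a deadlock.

Reachable = {0,1,2,3,5,7,8}
  0: a→1  d→8  [2 exit(s)]
  1: b→5  b→8  tau→5  [3 exit(s)]
  2: a→0  b→8  d→5  [3 exit(s)]
  3: tau→3  [1 exit(s)]
  5: d→3  [1 exit(s)]
  7: a→3  [1 exit(s)]
  8: a→2  tau→7  [2 exit(s)]

Answer: DEADLOCK-FREE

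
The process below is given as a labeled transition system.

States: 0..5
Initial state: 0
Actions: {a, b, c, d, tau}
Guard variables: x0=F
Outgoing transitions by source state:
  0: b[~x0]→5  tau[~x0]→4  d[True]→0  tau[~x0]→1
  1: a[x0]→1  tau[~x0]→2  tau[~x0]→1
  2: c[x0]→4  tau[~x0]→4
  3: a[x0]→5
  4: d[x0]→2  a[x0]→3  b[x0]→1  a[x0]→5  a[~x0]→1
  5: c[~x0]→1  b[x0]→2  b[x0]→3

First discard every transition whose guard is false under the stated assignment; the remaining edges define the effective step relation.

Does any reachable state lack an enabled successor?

Answer: DEADLOCK-FREE

Analysis:
Reachable = {0,1,2,4,5}
  0: b→5  d→0  tau→1  tau→4  [4 out]
  1: tau→1  tau→2  [2 out]
  2: tau→4  [1 out]
  4: a→1  [1 out]
  5: c→1  [1 out]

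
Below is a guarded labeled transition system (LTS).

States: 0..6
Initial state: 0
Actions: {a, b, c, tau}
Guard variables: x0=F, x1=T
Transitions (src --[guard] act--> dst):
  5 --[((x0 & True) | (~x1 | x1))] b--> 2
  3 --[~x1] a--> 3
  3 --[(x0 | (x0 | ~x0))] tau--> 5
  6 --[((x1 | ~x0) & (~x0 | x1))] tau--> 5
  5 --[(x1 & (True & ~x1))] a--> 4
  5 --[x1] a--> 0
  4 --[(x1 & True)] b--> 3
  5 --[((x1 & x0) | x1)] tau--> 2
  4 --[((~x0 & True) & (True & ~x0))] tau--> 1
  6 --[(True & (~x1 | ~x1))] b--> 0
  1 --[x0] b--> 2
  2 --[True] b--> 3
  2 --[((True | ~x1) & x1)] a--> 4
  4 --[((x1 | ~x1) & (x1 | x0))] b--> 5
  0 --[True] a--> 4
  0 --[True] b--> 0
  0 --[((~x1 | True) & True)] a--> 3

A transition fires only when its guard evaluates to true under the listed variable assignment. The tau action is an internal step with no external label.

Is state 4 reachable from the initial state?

Guard filter leaves 13 enabled edge(s).
depth 0: {0}
depth 1: {3,4}  total {0,3,4}
depth 2: {1,5}  total {0,1,3,4,5}
depth 3: {2}  total {0,1,2,3,4,5}
R = {0,1,2,3,4,5}
trace reaching 4: a

Answer: REACHABLE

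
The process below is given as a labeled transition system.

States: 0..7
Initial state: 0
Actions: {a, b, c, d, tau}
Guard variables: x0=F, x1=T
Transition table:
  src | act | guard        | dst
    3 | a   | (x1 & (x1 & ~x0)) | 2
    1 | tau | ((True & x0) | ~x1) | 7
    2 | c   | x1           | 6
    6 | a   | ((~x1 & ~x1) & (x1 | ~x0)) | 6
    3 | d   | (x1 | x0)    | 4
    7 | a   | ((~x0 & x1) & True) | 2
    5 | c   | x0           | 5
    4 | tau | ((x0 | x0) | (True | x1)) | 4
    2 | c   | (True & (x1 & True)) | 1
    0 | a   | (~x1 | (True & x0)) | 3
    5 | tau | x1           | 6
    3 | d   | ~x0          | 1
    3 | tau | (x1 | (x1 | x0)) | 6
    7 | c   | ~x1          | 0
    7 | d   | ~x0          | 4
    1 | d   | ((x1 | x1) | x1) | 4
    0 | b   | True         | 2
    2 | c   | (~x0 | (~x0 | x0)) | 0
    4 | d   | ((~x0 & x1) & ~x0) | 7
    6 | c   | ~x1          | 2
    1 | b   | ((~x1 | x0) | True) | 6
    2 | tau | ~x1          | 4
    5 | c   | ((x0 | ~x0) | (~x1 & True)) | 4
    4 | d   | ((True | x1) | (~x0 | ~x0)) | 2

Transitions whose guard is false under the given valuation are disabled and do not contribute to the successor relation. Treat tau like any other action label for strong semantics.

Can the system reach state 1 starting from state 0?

Answer: REACHABLE

Trace:
17 transition(s) survive guard evaluation.
L0 = {0}
L1 = {2}  cumulative {0,2}
L2 = {1,6}  cumulative {0,1,2,6}
L3 = {4}  cumulative {0,1,2,4,6}
L4 = {7}  cumulative {0,1,2,4,6,7}
Reachable = {0,1,2,4,6,7}
trace reaching 1: b·c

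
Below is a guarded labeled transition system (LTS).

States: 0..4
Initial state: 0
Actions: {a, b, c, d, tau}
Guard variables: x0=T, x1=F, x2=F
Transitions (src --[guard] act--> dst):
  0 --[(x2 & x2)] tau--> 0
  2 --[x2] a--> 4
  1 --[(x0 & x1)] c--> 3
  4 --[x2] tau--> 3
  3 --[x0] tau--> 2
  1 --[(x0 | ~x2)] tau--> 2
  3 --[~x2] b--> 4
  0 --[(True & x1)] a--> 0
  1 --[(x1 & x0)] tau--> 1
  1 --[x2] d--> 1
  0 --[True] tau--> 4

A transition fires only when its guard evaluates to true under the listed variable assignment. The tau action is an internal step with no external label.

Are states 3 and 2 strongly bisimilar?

Answer: NOT BISIMILAR

Analysis:
Compute ~ classes (split until stable):
  round 0: {{0,1,2,3,4}}
  round 1: {{0,1},{2,4},{3}}
stable after 2 split(s): 3 block(s)
[3]={3}  [2]={2,4}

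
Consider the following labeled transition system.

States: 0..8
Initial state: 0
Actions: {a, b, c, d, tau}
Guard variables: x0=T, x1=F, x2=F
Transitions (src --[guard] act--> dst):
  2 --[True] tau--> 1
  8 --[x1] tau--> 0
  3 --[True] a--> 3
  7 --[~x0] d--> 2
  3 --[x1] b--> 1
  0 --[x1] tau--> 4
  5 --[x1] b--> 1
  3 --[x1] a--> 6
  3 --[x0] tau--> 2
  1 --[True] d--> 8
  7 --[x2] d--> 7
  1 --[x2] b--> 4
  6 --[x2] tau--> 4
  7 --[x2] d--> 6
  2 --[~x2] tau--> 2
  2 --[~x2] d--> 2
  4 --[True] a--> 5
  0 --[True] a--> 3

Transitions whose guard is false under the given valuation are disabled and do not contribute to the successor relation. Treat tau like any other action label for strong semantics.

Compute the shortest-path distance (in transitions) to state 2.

Answer: 2

Trace:
BFS to 2:
  Layer 0: {0}
  Layer 1: {3}
  Layer 2: {2}
depth(2)=2, e.g. a·tau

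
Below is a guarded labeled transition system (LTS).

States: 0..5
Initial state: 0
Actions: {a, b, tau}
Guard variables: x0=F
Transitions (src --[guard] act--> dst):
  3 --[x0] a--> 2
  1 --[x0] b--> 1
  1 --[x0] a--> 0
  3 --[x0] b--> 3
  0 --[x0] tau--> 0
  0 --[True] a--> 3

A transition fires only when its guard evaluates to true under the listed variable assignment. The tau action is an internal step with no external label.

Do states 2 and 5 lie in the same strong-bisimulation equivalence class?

Refine partition for ~:
  P[0] = {{0,1,2,3,4,5}}
  P[1] = {{0},{1,2,3,4,5}}
stable after 2 split(s): 2 block(s)
2∈{1,2,3,4,5}, 5∈{1,2,3,4,5}

Answer: BISIMILAR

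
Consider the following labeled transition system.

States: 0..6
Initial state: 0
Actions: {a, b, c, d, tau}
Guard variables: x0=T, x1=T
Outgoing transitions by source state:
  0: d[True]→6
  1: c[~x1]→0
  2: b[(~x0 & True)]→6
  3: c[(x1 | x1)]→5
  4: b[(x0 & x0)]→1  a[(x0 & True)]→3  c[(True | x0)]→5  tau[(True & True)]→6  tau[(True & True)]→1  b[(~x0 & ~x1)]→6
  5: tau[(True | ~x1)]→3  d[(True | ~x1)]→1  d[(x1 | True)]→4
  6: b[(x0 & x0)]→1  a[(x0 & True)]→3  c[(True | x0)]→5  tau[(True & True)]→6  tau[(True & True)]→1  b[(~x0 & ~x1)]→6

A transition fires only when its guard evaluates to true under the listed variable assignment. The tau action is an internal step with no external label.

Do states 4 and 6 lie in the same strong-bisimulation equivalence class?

Answer: BISIMILAR

Trace:
Bisimulation quotient by refinement:
  P[0] = {{0,1,2,3,4,5,6}}
  P[1] = {{0},{1,2},{3},{4,6},{5}}
Fixed point at round 2; 5 class(es).
[4]={4,6}  [6]={4,6}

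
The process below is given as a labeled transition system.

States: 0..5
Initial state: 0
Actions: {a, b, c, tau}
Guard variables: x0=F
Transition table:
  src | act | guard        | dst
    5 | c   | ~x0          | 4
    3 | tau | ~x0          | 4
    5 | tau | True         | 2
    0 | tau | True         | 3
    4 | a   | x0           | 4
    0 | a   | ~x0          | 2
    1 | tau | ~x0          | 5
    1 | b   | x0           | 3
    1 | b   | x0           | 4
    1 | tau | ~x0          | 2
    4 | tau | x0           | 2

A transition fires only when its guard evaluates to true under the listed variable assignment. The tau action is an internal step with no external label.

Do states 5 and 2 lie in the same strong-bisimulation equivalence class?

Answer: NOT BISIMILAR

Analysis:
Bisimulation quotient by refinement:
  round 0: {{0,1,2,3,4,5}}
  round 1: {{0},{1,3},{2,4},{5}}
  round 2: {{0},{1},{2,4},{3},{5}}
Fixed point at round 3; 5 class(es).
[5]={5}  [2]={2,4}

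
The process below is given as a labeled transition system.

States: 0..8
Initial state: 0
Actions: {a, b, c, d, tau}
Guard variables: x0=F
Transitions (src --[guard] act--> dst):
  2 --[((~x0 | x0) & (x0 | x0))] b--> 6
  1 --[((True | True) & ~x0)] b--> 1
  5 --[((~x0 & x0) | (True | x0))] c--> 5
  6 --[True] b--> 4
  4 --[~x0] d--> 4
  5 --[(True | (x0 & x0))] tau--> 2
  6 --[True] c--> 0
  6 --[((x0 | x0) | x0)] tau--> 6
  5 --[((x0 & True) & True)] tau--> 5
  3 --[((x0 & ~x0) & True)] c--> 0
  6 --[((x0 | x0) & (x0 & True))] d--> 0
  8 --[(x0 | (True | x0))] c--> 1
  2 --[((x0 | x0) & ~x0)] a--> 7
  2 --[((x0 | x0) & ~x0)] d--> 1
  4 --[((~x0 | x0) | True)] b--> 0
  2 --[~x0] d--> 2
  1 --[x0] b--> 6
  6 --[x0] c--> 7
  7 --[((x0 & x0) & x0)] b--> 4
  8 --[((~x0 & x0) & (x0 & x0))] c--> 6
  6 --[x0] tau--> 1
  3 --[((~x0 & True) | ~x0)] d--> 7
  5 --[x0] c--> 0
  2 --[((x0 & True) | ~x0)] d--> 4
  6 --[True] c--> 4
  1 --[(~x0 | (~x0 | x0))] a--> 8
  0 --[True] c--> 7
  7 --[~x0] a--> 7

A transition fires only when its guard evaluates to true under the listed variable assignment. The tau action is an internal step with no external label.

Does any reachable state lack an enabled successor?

Answer: DEADLOCK-FREE

Working:
R = {0,7}
  0: c→7  [deg 1]
  7: a→7  [deg 1]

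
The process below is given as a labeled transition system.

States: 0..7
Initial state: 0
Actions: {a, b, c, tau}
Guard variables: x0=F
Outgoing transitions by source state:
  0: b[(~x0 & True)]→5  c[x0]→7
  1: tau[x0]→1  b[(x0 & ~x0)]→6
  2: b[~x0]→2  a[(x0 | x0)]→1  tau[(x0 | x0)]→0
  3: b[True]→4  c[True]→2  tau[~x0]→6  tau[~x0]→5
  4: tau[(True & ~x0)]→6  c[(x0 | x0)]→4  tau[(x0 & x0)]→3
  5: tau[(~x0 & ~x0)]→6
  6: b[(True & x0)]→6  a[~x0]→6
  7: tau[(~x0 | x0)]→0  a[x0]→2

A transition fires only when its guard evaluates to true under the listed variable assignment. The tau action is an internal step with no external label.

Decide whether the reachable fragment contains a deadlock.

Reach set: {0,5,6}
  0: b→5  [1 out]
  5: tau→6  [1 out]
  6: a→6  [1 out]

Answer: DEADLOCK-FREE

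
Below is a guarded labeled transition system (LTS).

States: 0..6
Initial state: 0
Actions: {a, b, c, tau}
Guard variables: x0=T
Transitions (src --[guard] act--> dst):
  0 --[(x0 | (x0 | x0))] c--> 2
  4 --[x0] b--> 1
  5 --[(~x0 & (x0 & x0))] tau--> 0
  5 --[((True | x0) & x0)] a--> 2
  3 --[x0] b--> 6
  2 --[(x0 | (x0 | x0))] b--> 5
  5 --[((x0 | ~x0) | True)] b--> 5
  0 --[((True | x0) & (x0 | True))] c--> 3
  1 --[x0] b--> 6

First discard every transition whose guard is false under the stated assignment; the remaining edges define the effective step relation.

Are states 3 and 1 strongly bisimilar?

Answer: BISIMILAR

Working:
Bisimulation quotient by refinement:
  round 0: {{0,1,2,3,4,5,6}}
  round 1: {{0},{1,2,3,4},{5},{6}}
  round 2: {{0},{1,3},{2},{4},{5},{6}}
Fixed point at round 3; 6 class(es).
class of 3: {1,3}; class of 1: {1,3}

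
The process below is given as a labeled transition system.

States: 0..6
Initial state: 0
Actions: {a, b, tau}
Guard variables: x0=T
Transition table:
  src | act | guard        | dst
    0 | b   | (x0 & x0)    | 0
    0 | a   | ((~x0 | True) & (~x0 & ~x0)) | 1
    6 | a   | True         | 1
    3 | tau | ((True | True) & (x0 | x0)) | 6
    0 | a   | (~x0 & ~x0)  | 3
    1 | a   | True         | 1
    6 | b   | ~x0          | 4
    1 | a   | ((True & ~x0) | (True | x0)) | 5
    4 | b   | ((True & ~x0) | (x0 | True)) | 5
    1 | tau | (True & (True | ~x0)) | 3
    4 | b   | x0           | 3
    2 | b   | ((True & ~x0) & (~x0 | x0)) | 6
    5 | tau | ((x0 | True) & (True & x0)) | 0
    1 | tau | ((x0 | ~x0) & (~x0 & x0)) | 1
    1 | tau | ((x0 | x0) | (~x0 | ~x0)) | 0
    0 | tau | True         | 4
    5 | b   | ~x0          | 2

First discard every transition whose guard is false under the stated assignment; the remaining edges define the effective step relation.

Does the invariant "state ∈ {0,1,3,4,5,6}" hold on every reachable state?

Answer: INVARIANT HOLDS

Trace:
Inv-set: {0,1,3,4,5,6}
R = {0,1,3,4,5,6}
  0: ✓
  1: ✓
  3: ✓
  4: ✓
  5: ✓
  6: ✓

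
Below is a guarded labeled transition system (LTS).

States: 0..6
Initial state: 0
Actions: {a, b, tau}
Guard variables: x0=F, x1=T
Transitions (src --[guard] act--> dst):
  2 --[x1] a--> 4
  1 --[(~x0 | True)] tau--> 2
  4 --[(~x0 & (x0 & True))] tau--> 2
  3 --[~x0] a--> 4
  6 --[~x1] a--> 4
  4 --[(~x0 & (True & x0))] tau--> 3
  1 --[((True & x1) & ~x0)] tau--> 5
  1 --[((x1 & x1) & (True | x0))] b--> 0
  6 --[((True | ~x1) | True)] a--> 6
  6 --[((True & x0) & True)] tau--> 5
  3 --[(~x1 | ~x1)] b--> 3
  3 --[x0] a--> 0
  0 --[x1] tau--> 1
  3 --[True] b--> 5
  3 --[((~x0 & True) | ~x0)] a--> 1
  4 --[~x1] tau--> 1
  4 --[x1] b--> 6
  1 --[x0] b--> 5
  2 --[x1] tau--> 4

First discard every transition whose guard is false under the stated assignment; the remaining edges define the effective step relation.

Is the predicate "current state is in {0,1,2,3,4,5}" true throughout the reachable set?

Safe = {0,1,2,3,4,5}
R = {0,1,2,4,5,6}
  0: ok
  1: ok
  2: ok
  4: ok
  5: ok
  6: ✗ unsafe
counterexample path to 6: tau·tau·a·b

Answer: INVARIANT VIOLATED at state 6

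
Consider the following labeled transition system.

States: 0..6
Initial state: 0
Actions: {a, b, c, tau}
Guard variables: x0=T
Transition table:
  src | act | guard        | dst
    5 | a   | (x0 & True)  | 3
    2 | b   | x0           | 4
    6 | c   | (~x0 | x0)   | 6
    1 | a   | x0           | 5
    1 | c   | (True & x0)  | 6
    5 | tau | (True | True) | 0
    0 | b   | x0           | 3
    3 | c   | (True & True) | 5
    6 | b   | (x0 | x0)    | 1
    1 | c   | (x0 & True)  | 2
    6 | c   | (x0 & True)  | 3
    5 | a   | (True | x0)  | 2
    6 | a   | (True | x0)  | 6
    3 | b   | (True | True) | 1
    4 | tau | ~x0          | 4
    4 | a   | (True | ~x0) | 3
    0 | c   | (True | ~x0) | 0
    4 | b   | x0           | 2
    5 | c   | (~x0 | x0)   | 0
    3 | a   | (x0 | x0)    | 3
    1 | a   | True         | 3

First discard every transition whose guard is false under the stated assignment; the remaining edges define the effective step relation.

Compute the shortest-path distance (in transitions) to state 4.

Answer: 4

Trace:
Breadth-first toward 4:
  L0 = {0}
  L1 = {3}
  L2 = {1,5}
  L3 = {2,6}
  L4 = {4}
depth(4)=4, e.g. b·b·c·b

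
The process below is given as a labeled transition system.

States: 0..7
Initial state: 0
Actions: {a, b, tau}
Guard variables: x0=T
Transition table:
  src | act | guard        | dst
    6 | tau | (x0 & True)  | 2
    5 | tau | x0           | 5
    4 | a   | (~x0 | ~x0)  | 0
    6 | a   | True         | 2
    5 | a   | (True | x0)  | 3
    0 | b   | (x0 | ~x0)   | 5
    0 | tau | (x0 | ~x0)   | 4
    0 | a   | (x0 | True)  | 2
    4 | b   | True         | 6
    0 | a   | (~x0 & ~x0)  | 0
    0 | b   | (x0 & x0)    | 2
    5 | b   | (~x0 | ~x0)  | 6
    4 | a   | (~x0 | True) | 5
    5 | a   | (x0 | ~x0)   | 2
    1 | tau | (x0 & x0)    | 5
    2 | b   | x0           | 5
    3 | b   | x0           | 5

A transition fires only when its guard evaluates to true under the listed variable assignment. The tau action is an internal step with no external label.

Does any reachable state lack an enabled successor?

Answer: DEADLOCK-FREE

Analysis:
R = {0,2,3,4,5,6}
  0: a→2  b→2  b→5  tau→4  [deg 4]
  2: b→5  [deg 1]
  3: b→5  [deg 1]
  4: a→5  b→6  [deg 2]
  5: a→2  a→3  tau→5  [deg 3]
  6: a→2  tau→2  [deg 2]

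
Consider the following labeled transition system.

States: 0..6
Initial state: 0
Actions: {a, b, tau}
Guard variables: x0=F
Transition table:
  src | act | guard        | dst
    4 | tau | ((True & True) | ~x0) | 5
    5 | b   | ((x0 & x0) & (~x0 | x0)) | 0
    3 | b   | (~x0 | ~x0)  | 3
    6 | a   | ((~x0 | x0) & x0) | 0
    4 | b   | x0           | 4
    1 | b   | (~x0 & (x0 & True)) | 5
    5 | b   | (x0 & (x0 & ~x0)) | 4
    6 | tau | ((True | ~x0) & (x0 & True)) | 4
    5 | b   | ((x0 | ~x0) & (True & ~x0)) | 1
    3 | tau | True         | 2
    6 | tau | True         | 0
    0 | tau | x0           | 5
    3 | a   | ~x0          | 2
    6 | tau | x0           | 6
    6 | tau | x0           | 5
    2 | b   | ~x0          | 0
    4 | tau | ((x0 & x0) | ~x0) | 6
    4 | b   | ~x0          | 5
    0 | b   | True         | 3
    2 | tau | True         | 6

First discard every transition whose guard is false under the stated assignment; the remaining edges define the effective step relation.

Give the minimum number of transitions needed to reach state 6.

BFS to 6:
  depth 0: {0}
  depth 1: {3}
  depth 2: {2}
  depth 3: {6}
first hit 6 at d=3 via b·a·tau

Answer: 3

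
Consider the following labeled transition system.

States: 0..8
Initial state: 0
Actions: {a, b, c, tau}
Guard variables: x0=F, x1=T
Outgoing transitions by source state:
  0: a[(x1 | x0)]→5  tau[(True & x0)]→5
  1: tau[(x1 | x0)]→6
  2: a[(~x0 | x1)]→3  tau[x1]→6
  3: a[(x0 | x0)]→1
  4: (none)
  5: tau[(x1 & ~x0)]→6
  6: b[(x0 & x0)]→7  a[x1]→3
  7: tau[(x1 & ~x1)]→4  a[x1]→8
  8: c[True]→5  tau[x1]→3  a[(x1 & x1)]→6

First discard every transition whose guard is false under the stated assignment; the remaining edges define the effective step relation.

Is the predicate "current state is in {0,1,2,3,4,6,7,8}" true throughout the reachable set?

Safe = {0,1,2,3,4,6,7,8}
R = {0,3,5,6}
  0: ✓
  3: ✓
  5: VIOLATES
  6: ✓
witness against invariant: a → 5

Answer: INVARIANT VIOLATED at state 5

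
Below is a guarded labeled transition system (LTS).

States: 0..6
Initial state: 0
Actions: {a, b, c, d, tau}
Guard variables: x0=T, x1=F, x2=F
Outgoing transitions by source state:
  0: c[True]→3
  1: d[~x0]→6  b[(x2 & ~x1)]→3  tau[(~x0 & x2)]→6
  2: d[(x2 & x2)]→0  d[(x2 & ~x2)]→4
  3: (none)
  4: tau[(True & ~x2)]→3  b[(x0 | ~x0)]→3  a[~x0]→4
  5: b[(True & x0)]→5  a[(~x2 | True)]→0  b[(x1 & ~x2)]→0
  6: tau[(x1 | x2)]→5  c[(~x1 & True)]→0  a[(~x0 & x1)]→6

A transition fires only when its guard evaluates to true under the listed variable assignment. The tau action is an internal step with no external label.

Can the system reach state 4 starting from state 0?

Answer: UNREACHABLE

Trace:
After dropping false guards: 6 live edges.
Layer 0: {0}
Layer 1: {3}  cumulative {0,3}
Reachable = {0,3}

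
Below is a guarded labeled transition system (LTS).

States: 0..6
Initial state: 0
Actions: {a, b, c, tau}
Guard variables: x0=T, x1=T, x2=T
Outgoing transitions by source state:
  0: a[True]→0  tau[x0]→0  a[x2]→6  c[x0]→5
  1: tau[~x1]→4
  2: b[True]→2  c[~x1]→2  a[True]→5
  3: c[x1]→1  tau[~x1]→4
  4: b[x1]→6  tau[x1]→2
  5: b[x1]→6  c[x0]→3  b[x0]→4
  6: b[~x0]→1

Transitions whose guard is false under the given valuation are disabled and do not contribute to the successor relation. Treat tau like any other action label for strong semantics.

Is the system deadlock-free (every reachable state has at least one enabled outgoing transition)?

R = {0,1,2,3,4,5,6}
  0: a→0  a→6  c→5  tau→0  [4 exit(s)]
  1: ∅  [STUCK]
  2: a→5  b→2  [2 exit(s)]
  3: c→1  [1 exit(s)]
  4: b→6  tau→2  [2 exit(s)]
  5: b→4  b→6  c→3  [3 exit(s)]
  6: ∅  [STUCK]
Path to 1: c·c·c

Answer: DEADLOCK at state 1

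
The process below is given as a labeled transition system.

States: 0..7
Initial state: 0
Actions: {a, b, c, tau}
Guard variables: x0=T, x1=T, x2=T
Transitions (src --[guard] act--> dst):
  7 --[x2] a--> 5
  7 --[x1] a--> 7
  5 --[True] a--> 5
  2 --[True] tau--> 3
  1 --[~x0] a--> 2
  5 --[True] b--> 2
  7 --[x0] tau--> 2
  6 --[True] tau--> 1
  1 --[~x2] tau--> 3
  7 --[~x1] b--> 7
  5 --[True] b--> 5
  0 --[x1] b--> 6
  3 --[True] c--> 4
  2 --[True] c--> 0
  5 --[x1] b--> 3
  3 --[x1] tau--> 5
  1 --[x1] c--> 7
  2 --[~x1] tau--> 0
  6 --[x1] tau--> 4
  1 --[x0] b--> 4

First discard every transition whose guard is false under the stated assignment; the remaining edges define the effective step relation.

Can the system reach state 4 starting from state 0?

Answer: REACHABLE

Trace:
Guard filter leaves 16 enabled edge(s).
depth 0: {0}
depth 1: {6}  now seen {0,6}
depth 2: {1,4}  now seen {0,1,4,6}
depth 3: {7}  now seen {0,1,4,6,7}
depth 4: {2,5}  now seen {0,1,2,4,5,6,7}
depth 5: {3}  now seen {0,1,2,3,4,5,6,7}
R = {0,1,2,3,4,5,6,7}
Path to 4: b·tau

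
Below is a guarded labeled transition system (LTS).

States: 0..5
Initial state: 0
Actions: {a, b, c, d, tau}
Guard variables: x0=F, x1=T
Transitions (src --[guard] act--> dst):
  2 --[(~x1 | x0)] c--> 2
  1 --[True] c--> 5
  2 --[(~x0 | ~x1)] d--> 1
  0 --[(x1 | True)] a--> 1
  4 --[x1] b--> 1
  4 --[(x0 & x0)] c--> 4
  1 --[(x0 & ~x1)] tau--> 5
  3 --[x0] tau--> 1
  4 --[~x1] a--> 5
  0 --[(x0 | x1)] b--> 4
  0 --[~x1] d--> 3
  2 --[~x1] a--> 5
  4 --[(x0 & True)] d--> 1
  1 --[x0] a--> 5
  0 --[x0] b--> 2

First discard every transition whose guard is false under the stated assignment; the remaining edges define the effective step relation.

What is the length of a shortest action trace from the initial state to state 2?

Answer: UNREACHABLE

Trace:
BFS to 2:
  depth 0: {0}
  depth 1: {1,4}
  depth 2: {5}
2 never appears.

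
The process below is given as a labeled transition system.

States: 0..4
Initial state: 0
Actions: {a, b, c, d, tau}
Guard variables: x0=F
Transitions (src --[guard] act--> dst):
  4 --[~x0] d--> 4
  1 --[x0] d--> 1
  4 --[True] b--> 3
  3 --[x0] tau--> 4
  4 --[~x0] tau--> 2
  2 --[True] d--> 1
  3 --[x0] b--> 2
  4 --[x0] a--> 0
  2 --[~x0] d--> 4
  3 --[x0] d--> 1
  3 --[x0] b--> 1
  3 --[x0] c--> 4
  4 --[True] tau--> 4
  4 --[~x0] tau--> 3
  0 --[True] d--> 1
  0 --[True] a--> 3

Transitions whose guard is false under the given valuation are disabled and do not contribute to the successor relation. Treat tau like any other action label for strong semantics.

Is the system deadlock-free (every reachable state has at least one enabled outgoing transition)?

Answer: DEADLOCK at state 1

Analysis:
R = {0,1,3}
  0: a→3  d→1  [2 out]
  1: ∅  [deadlock]
  3: ∅  [deadlock]
witness 1: d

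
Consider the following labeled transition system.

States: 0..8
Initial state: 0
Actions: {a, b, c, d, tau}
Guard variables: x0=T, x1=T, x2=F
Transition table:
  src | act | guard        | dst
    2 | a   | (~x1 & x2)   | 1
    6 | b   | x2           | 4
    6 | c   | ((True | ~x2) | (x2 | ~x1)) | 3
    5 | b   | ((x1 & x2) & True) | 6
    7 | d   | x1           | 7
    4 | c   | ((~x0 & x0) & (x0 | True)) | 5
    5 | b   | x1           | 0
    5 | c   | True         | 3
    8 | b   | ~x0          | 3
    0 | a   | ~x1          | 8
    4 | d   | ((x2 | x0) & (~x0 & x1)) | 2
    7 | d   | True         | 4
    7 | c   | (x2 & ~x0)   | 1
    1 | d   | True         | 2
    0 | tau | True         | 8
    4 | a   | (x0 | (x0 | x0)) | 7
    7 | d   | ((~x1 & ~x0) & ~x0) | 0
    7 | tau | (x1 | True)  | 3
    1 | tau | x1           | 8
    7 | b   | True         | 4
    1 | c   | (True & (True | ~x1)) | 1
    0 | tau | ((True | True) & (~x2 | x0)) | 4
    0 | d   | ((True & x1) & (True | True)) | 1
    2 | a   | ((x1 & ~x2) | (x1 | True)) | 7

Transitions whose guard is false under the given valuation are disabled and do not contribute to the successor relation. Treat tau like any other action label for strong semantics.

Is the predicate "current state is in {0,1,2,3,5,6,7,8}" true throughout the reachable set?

Safe = {0,1,2,3,5,6,7,8}
R = {0,1,2,3,4,7,8}
  0: safe
  1: safe
  2: safe
  3: safe
  4: VIOLATES
  7: safe
  8: safe
reach 4 via tau — violates

Answer: INVARIANT VIOLATED at state 4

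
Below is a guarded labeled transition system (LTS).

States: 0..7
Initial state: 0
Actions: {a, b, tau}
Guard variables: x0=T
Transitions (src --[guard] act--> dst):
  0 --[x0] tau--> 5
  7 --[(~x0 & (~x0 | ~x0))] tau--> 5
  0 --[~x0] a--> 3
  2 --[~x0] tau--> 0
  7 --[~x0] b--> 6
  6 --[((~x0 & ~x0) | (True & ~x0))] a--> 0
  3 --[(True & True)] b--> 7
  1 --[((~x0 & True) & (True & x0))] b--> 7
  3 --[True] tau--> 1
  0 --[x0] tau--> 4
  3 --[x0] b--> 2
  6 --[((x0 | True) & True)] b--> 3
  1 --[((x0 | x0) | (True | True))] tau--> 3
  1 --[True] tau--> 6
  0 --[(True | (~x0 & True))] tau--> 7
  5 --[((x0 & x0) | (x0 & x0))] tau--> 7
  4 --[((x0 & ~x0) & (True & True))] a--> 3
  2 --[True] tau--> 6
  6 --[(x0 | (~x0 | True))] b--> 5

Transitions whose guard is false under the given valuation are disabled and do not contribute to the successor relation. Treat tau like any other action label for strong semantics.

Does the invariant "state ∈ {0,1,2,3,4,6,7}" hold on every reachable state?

Inv-set: {0,1,2,3,4,6,7}
Reachable = {0,4,5,7}
  0: ✓
  4: ✓
  5: outside
  7: ✓
reach 5 via tau — violates

Answer: INVARIANT VIOLATED at state 5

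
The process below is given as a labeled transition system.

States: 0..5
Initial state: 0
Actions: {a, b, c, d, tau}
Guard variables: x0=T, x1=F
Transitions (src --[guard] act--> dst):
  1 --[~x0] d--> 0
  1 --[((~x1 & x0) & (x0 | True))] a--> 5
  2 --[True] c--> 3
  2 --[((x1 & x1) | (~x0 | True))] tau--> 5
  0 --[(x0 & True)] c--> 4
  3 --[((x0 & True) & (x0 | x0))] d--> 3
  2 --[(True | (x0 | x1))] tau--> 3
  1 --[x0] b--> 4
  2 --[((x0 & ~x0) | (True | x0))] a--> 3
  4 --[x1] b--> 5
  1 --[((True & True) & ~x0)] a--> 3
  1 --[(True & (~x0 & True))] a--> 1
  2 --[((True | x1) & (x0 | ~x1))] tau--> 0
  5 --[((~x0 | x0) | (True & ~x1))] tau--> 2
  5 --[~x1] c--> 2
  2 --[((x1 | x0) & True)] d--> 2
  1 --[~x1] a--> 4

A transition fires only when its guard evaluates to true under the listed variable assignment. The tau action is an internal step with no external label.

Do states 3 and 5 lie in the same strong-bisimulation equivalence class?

Compute ~ classes (split until stable):
  P[0] = {{0,1,2,3,4,5}}
  P[1] = {{0},{1},{2},{3},{4},{5}}
Fixed point at round 2; 6 class(es).
3∈{3}, 5∈{5}

Answer: NOT BISIMILAR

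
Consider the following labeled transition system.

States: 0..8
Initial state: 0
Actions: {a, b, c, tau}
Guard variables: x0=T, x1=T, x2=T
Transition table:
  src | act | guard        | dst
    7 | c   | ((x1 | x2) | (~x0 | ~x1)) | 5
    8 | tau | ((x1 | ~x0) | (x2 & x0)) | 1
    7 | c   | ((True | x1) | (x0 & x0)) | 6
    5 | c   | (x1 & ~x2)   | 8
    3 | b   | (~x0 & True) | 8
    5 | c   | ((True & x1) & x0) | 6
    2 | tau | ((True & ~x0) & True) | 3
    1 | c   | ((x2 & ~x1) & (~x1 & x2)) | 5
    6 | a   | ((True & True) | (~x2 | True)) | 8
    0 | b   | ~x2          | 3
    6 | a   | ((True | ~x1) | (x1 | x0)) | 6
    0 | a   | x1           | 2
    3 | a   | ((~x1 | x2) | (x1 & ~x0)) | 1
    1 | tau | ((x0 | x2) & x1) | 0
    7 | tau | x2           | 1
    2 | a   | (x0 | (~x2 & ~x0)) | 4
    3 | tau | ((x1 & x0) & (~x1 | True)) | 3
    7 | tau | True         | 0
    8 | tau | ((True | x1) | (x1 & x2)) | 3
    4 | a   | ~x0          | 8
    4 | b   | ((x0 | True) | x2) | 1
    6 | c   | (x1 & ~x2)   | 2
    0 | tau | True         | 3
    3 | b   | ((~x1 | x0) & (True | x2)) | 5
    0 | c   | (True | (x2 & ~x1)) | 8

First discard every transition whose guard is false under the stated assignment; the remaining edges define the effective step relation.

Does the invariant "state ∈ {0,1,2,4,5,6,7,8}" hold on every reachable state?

Inv-set: {0,1,2,4,5,6,7,8}
Reach set: {0,1,2,3,4,5,6,8}
  0: ok
  1: ok
  2: ok
  3: VIOLATES
  4: ok
  5: ok
  6: ok
  8: ok
counterexample path to 3: tau

Answer: INVARIANT VIOLATED at state 3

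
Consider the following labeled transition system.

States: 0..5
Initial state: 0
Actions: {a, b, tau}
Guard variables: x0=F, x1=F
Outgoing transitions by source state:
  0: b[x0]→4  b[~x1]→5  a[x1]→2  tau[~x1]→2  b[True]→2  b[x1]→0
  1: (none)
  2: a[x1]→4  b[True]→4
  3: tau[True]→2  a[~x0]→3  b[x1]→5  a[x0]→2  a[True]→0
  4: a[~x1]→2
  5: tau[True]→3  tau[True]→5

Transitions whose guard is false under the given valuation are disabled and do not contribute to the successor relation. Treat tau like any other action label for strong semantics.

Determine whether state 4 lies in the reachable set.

Answer: REACHABLE

Analysis:
10 transition(s) survive guard evaluation.
depth 0: {0}
depth 1: {2,5}  now seen {0,2,5}
depth 2: {3,4}  now seen {0,2,3,4,5}
R = {0,2,3,4,5}
witness 4: b·b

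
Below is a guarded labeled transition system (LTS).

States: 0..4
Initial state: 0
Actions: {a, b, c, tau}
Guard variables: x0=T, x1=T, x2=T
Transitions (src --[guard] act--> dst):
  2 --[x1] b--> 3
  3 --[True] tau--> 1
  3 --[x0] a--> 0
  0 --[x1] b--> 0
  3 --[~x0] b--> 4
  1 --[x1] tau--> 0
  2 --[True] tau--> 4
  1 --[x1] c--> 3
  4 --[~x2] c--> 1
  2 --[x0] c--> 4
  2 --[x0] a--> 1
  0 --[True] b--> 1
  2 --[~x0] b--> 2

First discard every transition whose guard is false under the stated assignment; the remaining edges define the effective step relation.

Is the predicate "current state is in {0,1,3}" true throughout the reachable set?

Safe = {0,1,3}
Reach set: {0,1,3}
  0: ✓
  1: ✓
  3: ✓

Answer: INVARIANT HOLDS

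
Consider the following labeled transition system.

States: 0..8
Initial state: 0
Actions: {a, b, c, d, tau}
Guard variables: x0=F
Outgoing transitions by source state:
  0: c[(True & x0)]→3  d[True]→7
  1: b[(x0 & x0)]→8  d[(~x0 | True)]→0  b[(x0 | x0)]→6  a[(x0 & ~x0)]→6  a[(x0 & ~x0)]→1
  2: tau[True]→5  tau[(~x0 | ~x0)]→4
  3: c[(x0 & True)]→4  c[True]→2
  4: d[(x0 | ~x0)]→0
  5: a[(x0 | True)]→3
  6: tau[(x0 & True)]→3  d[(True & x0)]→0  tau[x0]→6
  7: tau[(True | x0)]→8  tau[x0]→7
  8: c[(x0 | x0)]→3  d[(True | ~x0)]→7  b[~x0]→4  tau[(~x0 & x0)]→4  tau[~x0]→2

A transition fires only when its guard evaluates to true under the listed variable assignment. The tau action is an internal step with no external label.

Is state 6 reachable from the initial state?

11 transition(s) survive guard evaluation.
Layer 0: {0}
Layer 1: {7}  cumulative {0,7}
Layer 2: {8}  cumulative {0,7,8}
Layer 3: {2,4}  cumulative {0,2,4,7,8}
Layer 4: {5}  cumulative {0,2,4,5,7,8}
Layer 5: {3}  cumulative {0,2,3,4,5,7,8}
Reachable = {0,2,3,4,5,7,8}

Answer: UNREACHABLE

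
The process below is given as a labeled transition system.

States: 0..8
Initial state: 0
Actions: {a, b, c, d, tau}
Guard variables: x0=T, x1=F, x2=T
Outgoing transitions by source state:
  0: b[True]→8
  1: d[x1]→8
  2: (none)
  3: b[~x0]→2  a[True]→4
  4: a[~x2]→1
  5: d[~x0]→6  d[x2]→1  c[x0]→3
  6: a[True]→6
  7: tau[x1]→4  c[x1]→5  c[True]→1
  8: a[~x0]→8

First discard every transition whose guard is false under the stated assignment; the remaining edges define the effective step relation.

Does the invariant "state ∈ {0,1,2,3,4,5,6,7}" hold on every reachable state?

Safe = {0,1,2,3,4,5,6,7}
R = {0,8}
  0: ok
  8: VIOLATES
counterexample path to 8: b

Answer: INVARIANT VIOLATED at state 8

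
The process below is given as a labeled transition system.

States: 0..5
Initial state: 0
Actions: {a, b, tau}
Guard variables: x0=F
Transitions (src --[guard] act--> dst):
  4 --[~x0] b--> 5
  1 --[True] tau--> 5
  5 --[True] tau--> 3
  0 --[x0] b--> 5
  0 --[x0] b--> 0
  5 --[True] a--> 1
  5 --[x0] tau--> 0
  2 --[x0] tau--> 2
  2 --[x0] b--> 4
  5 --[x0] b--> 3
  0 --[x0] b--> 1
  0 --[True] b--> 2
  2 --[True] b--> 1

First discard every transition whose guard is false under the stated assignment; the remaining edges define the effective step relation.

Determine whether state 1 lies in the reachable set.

Answer: REACHABLE

Trace:
After dropping false guards: 6 live edges.
L0 = {0}
L1 = {2}  now seen {0,2}
L2 = {1}  now seen {0,1,2}
L3 = {5}  now seen {0,1,2,5}
L4 = {3}  now seen {0,1,2,3,5}
Reachable = {0,1,2,3,5}
Path to 1: b·b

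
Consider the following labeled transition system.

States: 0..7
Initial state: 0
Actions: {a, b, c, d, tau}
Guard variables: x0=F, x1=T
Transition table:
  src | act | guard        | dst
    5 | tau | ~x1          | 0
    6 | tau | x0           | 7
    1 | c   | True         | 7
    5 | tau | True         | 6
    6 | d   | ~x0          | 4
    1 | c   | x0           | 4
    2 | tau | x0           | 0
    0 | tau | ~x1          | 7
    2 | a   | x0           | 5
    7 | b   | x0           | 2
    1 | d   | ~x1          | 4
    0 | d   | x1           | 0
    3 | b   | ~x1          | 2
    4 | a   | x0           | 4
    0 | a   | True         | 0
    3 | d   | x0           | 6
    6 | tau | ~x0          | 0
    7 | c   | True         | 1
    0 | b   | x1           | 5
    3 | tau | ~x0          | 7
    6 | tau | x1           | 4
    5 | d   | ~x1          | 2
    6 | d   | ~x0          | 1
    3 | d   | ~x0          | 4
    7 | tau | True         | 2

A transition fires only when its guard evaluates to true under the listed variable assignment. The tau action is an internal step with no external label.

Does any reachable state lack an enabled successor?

Reachable = {0,1,2,4,5,6,7}
  0: a→0  b→5  d→0  [deg 3]
  1: c→7  [deg 1]
  2: ∅  [STUCK]
  4: ∅  [STUCK]
  5: tau→6  [deg 1]
  6: d→1  d→4  tau→0  tau→4  [deg 4]
  7: c→1  tau→2  [deg 2]
Path to 2: b·tau·d·c·tau

Answer: DEADLOCK at state 2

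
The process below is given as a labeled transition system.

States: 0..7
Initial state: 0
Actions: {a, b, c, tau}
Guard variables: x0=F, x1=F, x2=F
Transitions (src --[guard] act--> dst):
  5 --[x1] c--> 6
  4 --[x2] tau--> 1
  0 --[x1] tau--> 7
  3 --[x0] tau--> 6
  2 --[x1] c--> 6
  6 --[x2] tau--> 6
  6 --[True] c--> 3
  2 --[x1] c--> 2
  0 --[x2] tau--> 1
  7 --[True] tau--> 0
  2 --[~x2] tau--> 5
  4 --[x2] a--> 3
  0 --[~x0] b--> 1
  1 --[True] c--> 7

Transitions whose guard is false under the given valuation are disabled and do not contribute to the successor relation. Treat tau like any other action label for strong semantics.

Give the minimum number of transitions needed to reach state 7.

Answer: 2

Working:
BFS to 7:
  Layer 0: {0}
  Layer 1: {1}
  Layer 2: {7}
7 enters at depth 2; path b·c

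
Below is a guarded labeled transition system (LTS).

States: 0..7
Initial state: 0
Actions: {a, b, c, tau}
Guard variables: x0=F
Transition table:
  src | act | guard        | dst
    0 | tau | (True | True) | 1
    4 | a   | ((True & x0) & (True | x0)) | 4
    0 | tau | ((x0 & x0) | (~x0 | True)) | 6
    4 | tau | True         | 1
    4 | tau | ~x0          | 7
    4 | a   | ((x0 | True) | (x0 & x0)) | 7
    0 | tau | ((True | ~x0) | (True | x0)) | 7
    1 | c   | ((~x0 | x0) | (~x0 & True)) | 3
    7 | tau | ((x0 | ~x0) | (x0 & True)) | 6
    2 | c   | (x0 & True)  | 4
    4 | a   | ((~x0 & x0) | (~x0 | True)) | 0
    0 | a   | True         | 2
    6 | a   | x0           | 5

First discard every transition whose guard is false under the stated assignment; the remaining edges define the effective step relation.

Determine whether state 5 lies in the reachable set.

10 transition(s) survive guard evaluation.
L0 = {0}
L1 = {1,2,6,7}  now seen {0,1,2,6,7}
L2 = {3}  now seen {0,1,2,3,6,7}
Reach set: {0,1,2,3,6,7}

Answer: UNREACHABLE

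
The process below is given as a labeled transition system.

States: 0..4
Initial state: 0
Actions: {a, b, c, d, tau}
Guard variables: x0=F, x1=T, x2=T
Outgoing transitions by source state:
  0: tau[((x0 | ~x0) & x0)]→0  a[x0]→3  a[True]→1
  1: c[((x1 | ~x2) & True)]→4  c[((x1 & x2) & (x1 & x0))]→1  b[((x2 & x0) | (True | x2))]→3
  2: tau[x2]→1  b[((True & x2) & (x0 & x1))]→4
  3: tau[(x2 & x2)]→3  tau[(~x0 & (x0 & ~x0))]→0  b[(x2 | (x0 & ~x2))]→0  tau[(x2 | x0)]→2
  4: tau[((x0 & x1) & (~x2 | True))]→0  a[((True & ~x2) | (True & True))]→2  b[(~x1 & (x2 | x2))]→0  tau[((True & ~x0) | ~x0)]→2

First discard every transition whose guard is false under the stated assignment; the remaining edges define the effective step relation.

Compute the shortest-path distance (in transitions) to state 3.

Answer: 2

Analysis:
BFS to 3:
  depth 0: {0}
  depth 1: {1}
  depth 2: {3,4}
first hit 3 at d=2 via a·b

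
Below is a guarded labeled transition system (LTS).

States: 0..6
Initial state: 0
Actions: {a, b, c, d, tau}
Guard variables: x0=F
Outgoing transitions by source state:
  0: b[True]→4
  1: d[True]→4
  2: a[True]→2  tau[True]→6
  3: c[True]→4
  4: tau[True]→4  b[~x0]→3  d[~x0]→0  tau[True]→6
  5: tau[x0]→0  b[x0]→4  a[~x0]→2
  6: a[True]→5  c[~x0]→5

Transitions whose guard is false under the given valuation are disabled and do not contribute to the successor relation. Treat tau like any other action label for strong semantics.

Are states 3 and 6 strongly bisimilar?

Answer: NOT BISIMILAR

Trace:
Compute ~ classes (split until stable):
  π0 = {{0,1,2,3,4,5,6}}
  π1 = {{0},{1},{2},{3},{4},{5},{6}}
Fixed point at round 2; 7 class(es).
3∈{3}, 6∈{6}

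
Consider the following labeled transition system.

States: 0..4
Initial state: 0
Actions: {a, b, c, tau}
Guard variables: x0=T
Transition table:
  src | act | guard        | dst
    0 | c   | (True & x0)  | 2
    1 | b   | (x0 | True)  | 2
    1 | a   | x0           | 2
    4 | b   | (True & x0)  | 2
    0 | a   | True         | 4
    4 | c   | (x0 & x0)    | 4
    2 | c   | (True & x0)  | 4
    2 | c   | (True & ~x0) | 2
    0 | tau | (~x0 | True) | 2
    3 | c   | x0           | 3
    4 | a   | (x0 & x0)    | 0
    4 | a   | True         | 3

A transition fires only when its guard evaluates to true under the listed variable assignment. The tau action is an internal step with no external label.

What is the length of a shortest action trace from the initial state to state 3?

Answer: 2

Working:
Breadth-first toward 3:
  depth 0: {0}
  depth 1: {2,4}
  depth 2: {3}
first hit 3 at d=2 via a·a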